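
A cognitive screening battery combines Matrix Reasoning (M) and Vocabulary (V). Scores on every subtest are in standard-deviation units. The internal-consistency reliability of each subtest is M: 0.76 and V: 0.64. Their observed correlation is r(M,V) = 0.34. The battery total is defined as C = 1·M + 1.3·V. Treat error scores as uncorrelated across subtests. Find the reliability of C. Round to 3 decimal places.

Var(C) = 1 + 1.3² + 2·[1.3·0.34] = 2.69 + 0.884 = 3.574.
Because errors are independent across components, Cov(Tᵢ,Tⱼ) = Cov(Xᵢ,Xⱼ); the off-diagonal part of the true-score variance is the same as above.
True-score variance = [0.76 + 1.3²·0.64] + 0.884 = 1.8416 + 0.884 = 2.7256.
Reliability = 2.7256 / 3.574 = 0.763.

0.763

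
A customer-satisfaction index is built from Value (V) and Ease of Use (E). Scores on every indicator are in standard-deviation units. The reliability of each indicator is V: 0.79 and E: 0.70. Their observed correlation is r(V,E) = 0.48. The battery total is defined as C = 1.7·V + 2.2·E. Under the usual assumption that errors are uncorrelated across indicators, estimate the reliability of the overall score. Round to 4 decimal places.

0.8181

Var(C) = 1.7² + 2.2² + 2·[3.74·0.48] = 7.73 + 3.5904 = 11.3204.
With uncorrelated errors the cross-covariances are all true-score covariance, so they carry over unchanged; only the diagonal terms shrink to ρᵢσᵢ².
True-score variance = [1.7²·0.79 + 2.2²·0.70] + 3.5904 = 5.6711 + 3.5904 = 9.2615.
Reliability = 9.2615 / 11.3204 = 0.8181.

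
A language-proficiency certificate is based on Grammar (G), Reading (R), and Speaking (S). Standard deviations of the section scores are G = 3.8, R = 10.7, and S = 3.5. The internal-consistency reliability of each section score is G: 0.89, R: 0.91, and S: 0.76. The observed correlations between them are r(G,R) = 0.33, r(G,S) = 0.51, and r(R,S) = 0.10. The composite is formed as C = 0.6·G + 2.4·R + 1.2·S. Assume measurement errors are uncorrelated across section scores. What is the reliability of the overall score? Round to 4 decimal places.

Var(C) = 0.6²·3.8² + 2.4²·10.7² + 1.2²·3.5² + 2·[1.44·3.8·10.7·0.33 + 0.72·3.8·3.5·0.51 + 2.88·10.7·3.5·0.10] = 682.301 + 69.982 = 752.283.
Because errors are independent across components, Cov(Tᵢ,Tⱼ) = Cov(Xᵢ,Xⱼ); the off-diagonal part of the true-score variance is the same as above.
True-score variance = [0.6²·3.8²·0.89 + 2.4²·10.7²·0.91 + 1.2²·3.5²·0.76] + 69.982 = 618.144 + 69.982 = 688.126.
Reliability = 688.126 / 752.283 = 0.9147.

0.9147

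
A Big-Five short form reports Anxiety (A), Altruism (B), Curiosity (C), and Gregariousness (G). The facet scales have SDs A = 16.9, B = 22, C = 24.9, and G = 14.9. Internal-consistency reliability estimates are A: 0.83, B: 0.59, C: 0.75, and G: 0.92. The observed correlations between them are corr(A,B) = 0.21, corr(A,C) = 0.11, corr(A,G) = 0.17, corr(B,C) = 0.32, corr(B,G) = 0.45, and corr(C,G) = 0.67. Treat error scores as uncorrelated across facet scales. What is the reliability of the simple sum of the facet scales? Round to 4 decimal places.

Var(A+B+C+G) = 16.9² + 22² + 24.9² + 14.9² + 2·[16.9·22·0.21 + 16.9·24.9·0.11 + 16.9·14.9·0.17 + 22·24.9·0.32 + 22·14.9·0.45 + 24.9·14.9·0.67] = 1611.63 + 1477.12 = 3088.74.
Because errors are independent across components, Cov(Tᵢ,Tⱼ) = Cov(Xᵢ,Xⱼ); the off-diagonal part of the true-score variance is the same as above.
True-score variance = [16.9²·0.83 + 22²·0.59 + 24.9²·0.75 + 14.9²·0.92] + 1477.12 = 1191.87 + 1477.12 = 2668.99.
Reliability = 2668.99 / 3088.74 = 0.8641.

0.8641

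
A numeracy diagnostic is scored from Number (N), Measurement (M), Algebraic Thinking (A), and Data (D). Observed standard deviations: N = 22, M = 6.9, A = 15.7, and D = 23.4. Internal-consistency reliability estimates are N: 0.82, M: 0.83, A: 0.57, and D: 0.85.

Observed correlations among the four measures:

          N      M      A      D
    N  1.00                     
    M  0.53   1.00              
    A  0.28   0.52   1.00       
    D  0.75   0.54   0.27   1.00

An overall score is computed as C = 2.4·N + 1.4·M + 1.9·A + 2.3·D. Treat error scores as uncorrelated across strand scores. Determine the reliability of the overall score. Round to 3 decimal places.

0.905

Var(C) = 2.4²·22² + 1.4²·6.9² + 1.9²·15.7² + 2.3²·23.4² + 2·[3.36·22·6.9·0.53 + 4.56·22·15.7·0.28 + 5.52·22·23.4·0.75 + 2.66·6.9·15.7·0.52 + 3.22·6.9·23.4·0.54 + 4.37·15.7·23.4·0.27] = 6667.58 + 7413.33 = 14080.9.
With uncorrelated errors the cross-covariances are all true-score covariance, so they carry over unchanged; only the diagonal terms shrink to ρᵢσᵢ².
True-score variance = [2.4²·22²·0.82 + 1.4²·6.9²·0.83 + 1.9²·15.7²·0.57 + 2.3²·23.4²·0.85] + 7413.33 = 5332.79 + 7413.33 = 12746.1.
Reliability = 12746.1 / 14080.9 = 0.905.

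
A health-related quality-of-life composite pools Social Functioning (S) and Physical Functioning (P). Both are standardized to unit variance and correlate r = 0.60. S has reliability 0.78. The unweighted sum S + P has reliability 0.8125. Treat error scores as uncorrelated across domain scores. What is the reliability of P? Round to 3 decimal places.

Var(S+P) = 2 + 2·0.60 = 3.200.
True-score variance = ρ_S + ρ_P + 2·0.60, so 0.8125 = (0.78 + ρ_P + 1.20) / 3.200.
ρ_P = 0.8125·3.200 − 0.78 − 1.20 = 0.620.

0.620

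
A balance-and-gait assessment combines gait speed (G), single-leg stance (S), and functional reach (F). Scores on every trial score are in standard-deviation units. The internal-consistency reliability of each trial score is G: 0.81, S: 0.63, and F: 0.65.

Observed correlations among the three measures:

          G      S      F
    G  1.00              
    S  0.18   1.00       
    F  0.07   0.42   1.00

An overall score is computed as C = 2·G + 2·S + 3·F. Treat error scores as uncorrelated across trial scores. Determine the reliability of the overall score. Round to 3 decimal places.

0.778

Var(C) = 2² + 2² + 3² + 2·[4·0.18 + 6·0.07 + 6·0.42] = 17 + 7.32 = 24.32.
Because errors are independent across components, Cov(Tᵢ,Tⱼ) = Cov(Xᵢ,Xⱼ); the off-diagonal part of the true-score variance is the same as above.
True-score variance = [2²·0.81 + 2²·0.63 + 3²·0.65] + 7.32 = 11.61 + 7.32 = 18.93.
Reliability = 18.93 / 24.32 = 0.778.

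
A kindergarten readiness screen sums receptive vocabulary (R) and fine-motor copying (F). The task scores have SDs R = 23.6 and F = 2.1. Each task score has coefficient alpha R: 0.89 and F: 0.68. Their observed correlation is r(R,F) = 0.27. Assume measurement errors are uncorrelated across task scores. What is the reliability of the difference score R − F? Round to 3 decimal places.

Var(R−F) = 23.6² + 2.1² − 2·23.6·2.1·0.27 = 561.37 − 26.7624 = 534.608.
With uncorrelated errors the cross-covariances are all true-score covariance, so they carry over unchanged; only the diagonal terms shrink to ρᵢσᵢ².
True-score variance = [23.6²·0.89 + 2.1²·0.68] − 26.7624 = 498.693 − 26.7624 = 471.931.
Reliability = 471.931 / 534.608 = 0.883.

0.883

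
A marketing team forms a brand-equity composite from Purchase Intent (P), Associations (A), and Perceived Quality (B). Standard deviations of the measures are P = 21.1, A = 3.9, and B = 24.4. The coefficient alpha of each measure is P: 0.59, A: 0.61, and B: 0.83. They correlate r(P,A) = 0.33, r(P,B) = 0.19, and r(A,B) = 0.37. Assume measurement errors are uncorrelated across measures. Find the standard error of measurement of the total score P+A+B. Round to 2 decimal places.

17.02

Var(total) = 1055.78 + 320.369 = 1376.15.
True-score variance = 766.101 + 320.369 = 1086.47, so reliability = 0.7895.
Error variance = 1376.15 − 1086.47 = 289.679; SEM = √289.679 = 17.02.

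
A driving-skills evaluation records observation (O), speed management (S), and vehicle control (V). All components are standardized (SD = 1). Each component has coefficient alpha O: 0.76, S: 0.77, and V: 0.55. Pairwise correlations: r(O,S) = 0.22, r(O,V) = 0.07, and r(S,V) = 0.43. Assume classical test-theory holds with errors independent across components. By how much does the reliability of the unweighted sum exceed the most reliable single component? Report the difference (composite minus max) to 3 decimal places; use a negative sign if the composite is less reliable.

0.023

Var(sum) = 3 + 1.44 = 4.44; true-score variance = 2.08 + 1.44 = 3.52; composite reliability = 0.7928.
Max component reliability = 0.7700.
Difference = 0.7928 − 0.7700 = 0.023.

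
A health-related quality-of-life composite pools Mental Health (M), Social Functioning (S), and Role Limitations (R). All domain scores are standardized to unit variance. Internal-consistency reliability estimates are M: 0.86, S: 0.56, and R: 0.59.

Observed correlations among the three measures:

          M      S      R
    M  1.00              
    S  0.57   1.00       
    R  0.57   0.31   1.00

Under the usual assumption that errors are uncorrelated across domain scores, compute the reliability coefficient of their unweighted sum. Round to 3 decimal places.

0.832

Var(M+S+R) = 3 + 2·[0.57 + 0.57 + 0.31] = 3 + 2.9 = 5.9.
Because errors are independent across components, Cov(Tᵢ,Tⱼ) = Cov(Xᵢ,Xⱼ); the off-diagonal part of the true-score variance is the same as above.
True-score variance = [0.86 + 0.56 + 0.59] + 2.9 = 2.01 + 2.9 = 4.91.
Reliability = 4.91 / 5.9 = 0.832.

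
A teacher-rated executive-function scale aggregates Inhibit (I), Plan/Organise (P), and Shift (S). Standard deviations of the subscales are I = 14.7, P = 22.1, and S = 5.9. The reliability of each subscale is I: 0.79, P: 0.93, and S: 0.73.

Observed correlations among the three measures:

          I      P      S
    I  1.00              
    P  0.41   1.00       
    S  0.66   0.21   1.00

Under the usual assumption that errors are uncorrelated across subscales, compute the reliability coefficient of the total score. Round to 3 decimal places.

Var(I+P+S) = 14.7² + 22.1² + 5.9² + 2·[14.7·22.1·0.41 + 14.7·5.9·0.66 + 22.1·5.9·0.21] = 739.31 + 435.641 = 1174.95.
With uncorrelated errors the cross-covariances are all true-score covariance, so they carry over unchanged; only the diagonal terms shrink to ρᵢσᵢ².
True-score variance = [14.7²·0.79 + 22.1²·0.93 + 5.9²·0.73] + 435.641 = 650.344 + 435.641 = 1085.98.
Reliability = 1085.98 / 1174.95 = 0.924.

0.924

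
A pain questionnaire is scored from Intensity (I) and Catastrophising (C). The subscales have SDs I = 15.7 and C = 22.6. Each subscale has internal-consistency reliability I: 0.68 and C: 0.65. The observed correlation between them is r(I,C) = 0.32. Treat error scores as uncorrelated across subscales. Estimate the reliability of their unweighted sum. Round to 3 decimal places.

0.738

Var(I+C) = 15.7² + 22.6² + 2·[15.7·22.6·0.32] = 757.25 + 227.085 = 984.335.
With uncorrelated errors the cross-covariances are all true-score covariance, so they carry over unchanged; only the diagonal terms shrink to ρᵢσᵢ².
True-score variance = [15.7²·0.68 + 22.6²·0.65] + 227.085 = 499.607 + 227.085 = 726.692.
Reliability = 726.692 / 984.335 = 0.738.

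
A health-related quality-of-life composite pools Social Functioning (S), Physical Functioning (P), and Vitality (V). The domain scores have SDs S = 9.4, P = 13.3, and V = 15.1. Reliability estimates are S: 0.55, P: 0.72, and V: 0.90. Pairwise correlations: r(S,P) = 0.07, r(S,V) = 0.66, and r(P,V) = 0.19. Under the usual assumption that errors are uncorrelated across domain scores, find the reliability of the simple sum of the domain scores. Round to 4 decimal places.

Var(S+P+V) = 9.4² + 13.3² + 15.1² + 2·[9.4·13.3·0.07 + 9.4·15.1·0.66 + 13.3·15.1·0.19] = 493.26 + 281.179 = 774.439.
With uncorrelated errors the cross-covariances are all true-score covariance, so they carry over unchanged; only the diagonal terms shrink to ρᵢσᵢ².
True-score variance = [9.4²·0.55 + 13.3²·0.72 + 15.1²·0.90] + 281.179 = 381.168 + 281.179 = 662.347.
Reliability = 662.347 / 774.439 = 0.8553.

0.8553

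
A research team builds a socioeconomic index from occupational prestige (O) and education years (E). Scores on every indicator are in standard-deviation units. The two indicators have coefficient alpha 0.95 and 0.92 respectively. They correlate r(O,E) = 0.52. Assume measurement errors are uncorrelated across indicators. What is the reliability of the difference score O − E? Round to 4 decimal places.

0.8646

Var(O−E) = 1 + 1 − 2·0.52 = 2 − 1.04 = 0.96.
Because errors are independent across components, Cov(Tᵢ,Tⱼ) = Cov(Xᵢ,Xⱼ); the off-diagonal part of the true-score variance is the same as above.
True-score variance = [0.95 + 0.92] − 1.04 = 1.87 − 1.04 = 0.83.
Reliability = 0.83 / 0.96 = 0.8646.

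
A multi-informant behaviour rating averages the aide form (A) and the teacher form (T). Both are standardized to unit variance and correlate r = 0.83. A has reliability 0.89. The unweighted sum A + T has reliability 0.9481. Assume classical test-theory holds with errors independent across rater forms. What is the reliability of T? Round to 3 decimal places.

Var(A+T) = 2 + 2·0.83 = 3.660.
True-score variance = ρ_A + ρ_T + 2·0.83, so 0.9481 = (0.89 + ρ_T + 1.66) / 3.660.
ρ_T = 0.9481·3.660 − 0.89 − 1.66 = 0.920.

0.920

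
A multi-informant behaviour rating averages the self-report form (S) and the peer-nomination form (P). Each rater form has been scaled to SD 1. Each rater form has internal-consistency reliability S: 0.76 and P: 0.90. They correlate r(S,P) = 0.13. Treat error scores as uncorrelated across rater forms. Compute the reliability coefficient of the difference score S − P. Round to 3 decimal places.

0.805

Var(S−P) = 1 + 1 − 2·0.13 = 2 − 0.26 = 1.74.
With uncorrelated errors the cross-covariances are all true-score covariance, so they carry over unchanged; only the diagonal terms shrink to ρᵢσᵢ².
True-score variance = [0.76 + 0.90] − 0.26 = 1.66 − 0.26 = 1.4.
Reliability = 1.4 / 1.74 = 0.805.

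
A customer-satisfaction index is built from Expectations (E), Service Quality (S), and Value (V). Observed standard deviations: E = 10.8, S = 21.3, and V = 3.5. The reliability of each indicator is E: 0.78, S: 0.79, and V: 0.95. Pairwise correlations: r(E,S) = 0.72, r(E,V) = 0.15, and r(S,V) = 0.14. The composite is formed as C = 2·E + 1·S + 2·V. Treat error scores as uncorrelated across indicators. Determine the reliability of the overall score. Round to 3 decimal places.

Var(C) = 2²·10.8² + 21.3² + 2²·3.5² + 2·[2·10.8·21.3·0.72 + 4·10.8·3.5·0.15 + 2·21.3·3.5·0.14] = 969.25 + 749.623 = 1718.87.
Under uncorrelated errors the observed covariances equal the true-score covariances, so only the own-variance terms attenuate.
True-score variance = [2²·10.8²·0.78 + 21.3²·0.79 + 2²·3.5²·0.95] + 749.623 = 768.882 + 749.623 = 1518.51.
Reliability = 1518.51 / 1718.87 = 0.883.

0.883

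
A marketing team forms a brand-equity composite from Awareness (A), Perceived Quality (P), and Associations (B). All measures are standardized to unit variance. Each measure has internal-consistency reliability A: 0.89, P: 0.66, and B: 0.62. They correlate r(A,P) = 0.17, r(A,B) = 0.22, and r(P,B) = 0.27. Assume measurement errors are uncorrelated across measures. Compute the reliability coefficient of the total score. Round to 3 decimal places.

Var(A+P+B) = 3 + 2·[0.17 + 0.22 + 0.27] = 3 + 1.32 = 4.32.
With uncorrelated errors the cross-covariances are all true-score covariance, so they carry over unchanged; only the diagonal terms shrink to ρᵢσᵢ².
True-score variance = [0.89 + 0.66 + 0.62] + 1.32 = 2.17 + 1.32 = 3.49.
Reliability = 3.49 / 4.32 = 0.808.

0.808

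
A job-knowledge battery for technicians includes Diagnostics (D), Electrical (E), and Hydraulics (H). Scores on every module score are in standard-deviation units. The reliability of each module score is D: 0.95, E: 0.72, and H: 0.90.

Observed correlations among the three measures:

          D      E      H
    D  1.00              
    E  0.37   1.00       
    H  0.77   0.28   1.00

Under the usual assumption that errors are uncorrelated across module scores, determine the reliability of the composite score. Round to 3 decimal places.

Var(D+E+H) = 3 + 2·[0.37 + 0.77 + 0.28] = 3 + 2.84 = 5.84.
Under uncorrelated errors the observed covariances equal the true-score covariances, so only the own-variance terms attenuate.
True-score variance = [0.95 + 0.72 + 0.90] + 2.84 = 2.57 + 2.84 = 5.41.
Reliability = 5.41 / 5.84 = 0.926.

0.926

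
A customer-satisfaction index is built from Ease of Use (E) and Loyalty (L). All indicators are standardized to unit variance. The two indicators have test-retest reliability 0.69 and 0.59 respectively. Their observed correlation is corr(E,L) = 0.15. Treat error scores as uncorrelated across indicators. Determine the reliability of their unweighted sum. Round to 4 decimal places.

0.6870

Var(E+L) = 2 + 2·[0.15] = 2 + 0.3 = 2.3.
Because errors are independent across components, Cov(Tᵢ,Tⱼ) = Cov(Xᵢ,Xⱼ); the off-diagonal part of the true-score variance is the same as above.
True-score variance = [0.69 + 0.59] + 0.3 = 1.28 + 0.3 = 1.58.
Reliability = 1.58 / 2.3 = 0.6870.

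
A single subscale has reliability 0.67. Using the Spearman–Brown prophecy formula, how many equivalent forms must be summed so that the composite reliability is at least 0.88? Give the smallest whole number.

k ≥ ρ*(1−ρ₁)/(ρ₁(1−ρ*)) = 0.88·0.33 / (0.67·0.12) = 3.612.
Smallest integer k = 4.

4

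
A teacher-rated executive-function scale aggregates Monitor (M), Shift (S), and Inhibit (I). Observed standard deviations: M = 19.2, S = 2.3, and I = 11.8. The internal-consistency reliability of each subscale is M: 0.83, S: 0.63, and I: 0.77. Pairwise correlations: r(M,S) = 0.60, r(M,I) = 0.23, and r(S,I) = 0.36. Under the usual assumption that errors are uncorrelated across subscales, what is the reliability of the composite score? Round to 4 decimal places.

Var(M+S+I) = 19.2² + 2.3² + 11.8² + 2·[19.2·2.3·0.60 + 19.2·11.8·0.23 + 2.3·11.8·0.36] = 513.17 + 176.75 = 689.92.
Because errors are independent across components, Cov(Tᵢ,Tⱼ) = Cov(Xᵢ,Xⱼ); the off-diagonal part of the true-score variance is the same as above.
True-score variance = [19.2²·0.83 + 2.3²·0.63 + 11.8²·0.77] + 176.75 = 416.519 + 176.75 = 593.269.
Reliability = 593.269 / 689.92 = 0.8599.

0.8599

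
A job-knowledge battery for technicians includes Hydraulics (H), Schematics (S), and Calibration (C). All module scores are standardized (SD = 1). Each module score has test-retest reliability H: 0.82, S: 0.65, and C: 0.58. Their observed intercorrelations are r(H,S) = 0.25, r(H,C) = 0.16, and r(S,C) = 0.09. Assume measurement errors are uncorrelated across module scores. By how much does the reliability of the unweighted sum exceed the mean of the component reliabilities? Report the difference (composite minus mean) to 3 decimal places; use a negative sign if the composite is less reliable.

Var(sum) = 3 + 1 = 4; true-score variance = 2.05 + 1 = 3.05; composite reliability = 0.7625.
Mean component reliability = 0.6833.
Difference = 0.7625 − 0.6833 = 0.079.

0.079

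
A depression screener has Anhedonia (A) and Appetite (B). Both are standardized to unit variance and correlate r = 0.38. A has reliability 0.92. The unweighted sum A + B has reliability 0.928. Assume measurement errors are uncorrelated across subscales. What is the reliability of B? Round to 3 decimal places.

Var(A+B) = 2 + 2·0.38 = 2.760.
True-score variance = ρ_A + ρ_B + 2·0.38, so 0.928 = (0.92 + ρ_B + 0.76) / 2.760.
ρ_B = 0.928·2.760 − 0.92 − 0.76 = 0.881.

0.881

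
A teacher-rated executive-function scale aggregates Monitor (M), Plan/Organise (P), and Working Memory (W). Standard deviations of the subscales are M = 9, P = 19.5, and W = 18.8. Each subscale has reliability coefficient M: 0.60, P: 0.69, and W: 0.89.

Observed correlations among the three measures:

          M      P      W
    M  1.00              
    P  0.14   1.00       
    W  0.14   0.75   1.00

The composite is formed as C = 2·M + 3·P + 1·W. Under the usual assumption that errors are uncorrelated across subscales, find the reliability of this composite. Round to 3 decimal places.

0.800

Var(C) = 2²·9² + 3²·19.5² + 18.8² + 2·[6·9·19.5·0.14 + 2·9·18.8·0.14 + 3·19.5·18.8·0.75] = 4099.69 + 2039.29 = 6138.98.
Because errors are independent across components, Cov(Tᵢ,Tⱼ) = Cov(Xᵢ,Xⱼ); the off-diagonal part of the true-score variance is the same as above.
True-score variance = [2²·9²·0.60 + 3²·19.5²·0.69 + 18.8²·0.89] + 2039.29 = 2870.31 + 2039.29 = 4909.61.
Reliability = 4909.61 / 6138.98 = 0.800.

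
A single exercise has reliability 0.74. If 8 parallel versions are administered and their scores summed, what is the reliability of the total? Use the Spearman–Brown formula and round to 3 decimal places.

ρ_k = kρ / (1 + (k−1)ρ) = 8·0.74 / (1 + 7·0.74) = 5.920 / 6.180 = 0.958.

0.958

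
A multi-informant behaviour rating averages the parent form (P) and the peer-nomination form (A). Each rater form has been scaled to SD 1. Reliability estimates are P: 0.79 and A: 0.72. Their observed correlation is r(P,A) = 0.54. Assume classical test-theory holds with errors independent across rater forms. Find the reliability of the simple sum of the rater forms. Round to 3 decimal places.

0.841

Var(P+A) = 2 + 2·[0.54] = 2 + 1.08 = 3.08.
With uncorrelated errors the cross-covariances are all true-score covariance, so they carry over unchanged; only the diagonal terms shrink to ρᵢσᵢ².
True-score variance = [0.79 + 0.72] + 1.08 = 1.51 + 1.08 = 2.59.
Reliability = 2.59 / 3.08 = 0.841.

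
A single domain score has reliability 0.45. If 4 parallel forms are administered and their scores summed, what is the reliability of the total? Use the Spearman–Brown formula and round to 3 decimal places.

0.766

ρ_k = kρ / (1 + (k−1)ρ) = 4·0.45 / (1 + 3·0.45) = 1.800 / 2.350 = 0.766.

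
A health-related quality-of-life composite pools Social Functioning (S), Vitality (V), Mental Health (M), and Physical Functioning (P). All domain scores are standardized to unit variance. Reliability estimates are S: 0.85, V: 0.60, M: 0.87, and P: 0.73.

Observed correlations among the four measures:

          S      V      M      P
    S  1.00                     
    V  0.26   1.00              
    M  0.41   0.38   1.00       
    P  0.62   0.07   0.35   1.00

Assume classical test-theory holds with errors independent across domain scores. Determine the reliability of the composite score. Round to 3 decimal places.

0.884

Var(S+V+M+P) = 4 + 2·[0.26 + 0.41 + 0.62 + 0.38 + 0.07 + 0.35] = 4 + 4.18 = 8.18.
With uncorrelated errors the cross-covariances are all true-score covariance, so they carry over unchanged; only the diagonal terms shrink to ρᵢσᵢ².
True-score variance = [0.85 + 0.60 + 0.87 + 0.73] + 4.18 = 3.05 + 4.18 = 7.23.
Reliability = 7.23 / 8.18 = 0.884.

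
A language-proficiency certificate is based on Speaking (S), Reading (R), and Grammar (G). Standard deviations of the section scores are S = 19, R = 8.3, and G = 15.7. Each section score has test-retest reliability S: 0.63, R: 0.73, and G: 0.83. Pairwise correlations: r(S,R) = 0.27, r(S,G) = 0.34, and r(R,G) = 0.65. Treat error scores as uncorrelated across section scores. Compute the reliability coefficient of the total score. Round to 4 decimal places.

Var(S+R+G) = 19² + 8.3² + 15.7² + 2·[19·8.3·0.27 + 19·15.7·0.34 + 8.3·15.7·0.65] = 676.38 + 457.405 = 1133.79.
Because errors are independent across components, Cov(Tᵢ,Tⱼ) = Cov(Xᵢ,Xⱼ); the off-diagonal part of the true-score variance is the same as above.
True-score variance = [19²·0.63 + 8.3²·0.73 + 15.7²·0.83] + 457.405 = 482.306 + 457.405 = 939.711.
Reliability = 939.711 / 1133.79 = 0.8288.

0.8288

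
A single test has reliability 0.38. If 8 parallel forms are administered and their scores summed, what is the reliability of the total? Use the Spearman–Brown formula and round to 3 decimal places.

ρ_k = kρ / (1 + (k−1)ρ) = 8·0.38 / (1 + 7·0.38) = 3.040 / 3.660 = 0.831.

0.831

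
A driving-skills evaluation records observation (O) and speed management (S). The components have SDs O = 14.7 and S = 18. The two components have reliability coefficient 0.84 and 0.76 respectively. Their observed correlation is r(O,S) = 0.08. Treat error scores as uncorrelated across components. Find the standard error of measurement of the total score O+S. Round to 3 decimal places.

Var(total) = 540.09 + 42.336 = 582.426.
True-score variance = 427.756 + 42.336 = 470.092, so reliability = 0.8071.
Error variance = 582.426 − 470.092 = 112.334; SEM = √112.334 = 10.599.

10.599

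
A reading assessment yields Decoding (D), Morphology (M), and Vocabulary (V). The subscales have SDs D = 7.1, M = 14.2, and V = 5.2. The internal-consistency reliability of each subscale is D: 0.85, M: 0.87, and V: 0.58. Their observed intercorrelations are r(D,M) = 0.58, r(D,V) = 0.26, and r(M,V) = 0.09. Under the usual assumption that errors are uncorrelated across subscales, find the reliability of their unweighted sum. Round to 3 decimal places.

Var(D+M+V) = 7.1² + 14.2² + 5.2² + 2·[7.1·14.2·0.58 + 7.1·5.2·0.26 + 14.2·5.2·0.09] = 279.09 + 149.441 = 428.531.
Because errors are independent across components, Cov(Tᵢ,Tⱼ) = Cov(Xᵢ,Xⱼ); the off-diagonal part of the true-score variance is the same as above.
True-score variance = [7.1²·0.85 + 14.2²·0.87 + 5.2²·0.58] + 149.441 = 233.958 + 149.441 = 383.399.
Reliability = 383.399 / 428.531 = 0.895.

0.895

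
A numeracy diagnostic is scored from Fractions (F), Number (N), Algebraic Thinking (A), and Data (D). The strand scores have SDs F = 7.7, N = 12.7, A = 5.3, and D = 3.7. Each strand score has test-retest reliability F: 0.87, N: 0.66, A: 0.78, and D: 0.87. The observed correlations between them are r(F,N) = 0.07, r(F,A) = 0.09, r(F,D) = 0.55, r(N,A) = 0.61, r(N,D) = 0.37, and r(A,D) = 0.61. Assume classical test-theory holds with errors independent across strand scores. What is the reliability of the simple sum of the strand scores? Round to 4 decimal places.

Var(F+N+A+D) = 7.7² + 12.7² + 5.3² + 3.7² + 2·[7.7·12.7·0.07 + 7.7·5.3·0.09 + 7.7·3.7·0.55 + 12.7·5.3·0.61 + 12.7·3.7·0.37 + 5.3·3.7·0.61] = 262.36 + 193.19 = 455.55.
Under uncorrelated errors the observed covariances equal the true-score covariances, so only the own-variance terms attenuate.
True-score variance = [7.7²·0.87 + 12.7²·0.66 + 5.3²·0.78 + 3.7²·0.87] + 193.19 = 191.854 + 193.19 = 385.045.
Reliability = 385.045 / 455.55 = 0.8452.

0.8452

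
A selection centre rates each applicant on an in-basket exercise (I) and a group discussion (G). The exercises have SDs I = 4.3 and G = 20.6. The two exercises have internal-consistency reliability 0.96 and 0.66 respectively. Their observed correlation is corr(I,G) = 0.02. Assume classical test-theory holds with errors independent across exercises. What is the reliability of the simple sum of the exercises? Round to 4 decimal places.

Var(I+G) = 4.3² + 20.6² + 2·[4.3·20.6·0.02] = 442.85 + 3.5432 = 446.393.
Because errors are independent across components, Cov(Tᵢ,Tⱼ) = Cov(Xᵢ,Xⱼ); the off-diagonal part of the true-score variance is the same as above.
True-score variance = [4.3²·0.96 + 20.6²·0.66] + 3.5432 = 297.828 + 3.5432 = 301.371.
Reliability = 301.371 / 446.393 = 0.6751.

0.6751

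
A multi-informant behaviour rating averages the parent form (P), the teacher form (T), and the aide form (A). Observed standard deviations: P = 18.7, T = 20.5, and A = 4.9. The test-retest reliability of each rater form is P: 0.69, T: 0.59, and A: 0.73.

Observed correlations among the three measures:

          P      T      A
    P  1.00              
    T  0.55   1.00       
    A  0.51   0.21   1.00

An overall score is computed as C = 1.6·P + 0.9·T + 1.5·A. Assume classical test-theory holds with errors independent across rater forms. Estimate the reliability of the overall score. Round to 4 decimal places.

Var(C) = 1.6²·18.7² + 0.9²·20.5² + 1.5²·4.9² + 2·[1.44·18.7·20.5·0.55 + 2.4·18.7·4.9·0.51 + 1.35·20.5·4.9·0.21] = 1289.63 + 888.492 = 2178.12.
Because errors are independent across components, Cov(Tᵢ,Tⱼ) = Cov(Xᵢ,Xⱼ); the off-diagonal part of the true-score variance is the same as above.
True-score variance = [1.6²·18.7²·0.69 + 0.9²·20.5²·0.59 + 1.5²·4.9²·0.73] + 888.492 = 857.966 + 888.492 = 1746.46.
Reliability = 1746.46 / 2178.12 = 0.8018.

0.8018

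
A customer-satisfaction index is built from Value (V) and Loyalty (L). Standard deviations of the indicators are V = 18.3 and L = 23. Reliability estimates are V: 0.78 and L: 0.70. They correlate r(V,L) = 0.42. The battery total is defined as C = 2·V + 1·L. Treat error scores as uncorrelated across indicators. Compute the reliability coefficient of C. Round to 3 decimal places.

0.824

Var(C) = 2²·18.3² + 23² + 2·[2·18.3·23·0.42] = 1868.56 + 707.112 = 2575.67.
Because errors are independent across components, Cov(Tᵢ,Tⱼ) = Cov(Xᵢ,Xⱼ); the off-diagonal part of the true-score variance is the same as above.
True-score variance = [2²·18.3²·0.78 + 23²·0.70] + 707.112 = 1415.16 + 707.112 = 2122.27.
Reliability = 2122.27 / 2575.67 = 0.824.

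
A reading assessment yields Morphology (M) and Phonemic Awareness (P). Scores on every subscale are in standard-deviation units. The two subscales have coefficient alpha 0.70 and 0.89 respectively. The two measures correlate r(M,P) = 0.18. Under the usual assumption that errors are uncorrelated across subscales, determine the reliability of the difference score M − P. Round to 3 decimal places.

Var(M−P) = 1 + 1 − 2·0.18 = 2 − 0.36 = 1.64.
With uncorrelated errors the cross-covariances are all true-score covariance, so they carry over unchanged; only the diagonal terms shrink to ρᵢσᵢ².
True-score variance = [0.70 + 0.89] − 0.36 = 1.59 − 0.36 = 1.23.
Reliability = 1.23 / 1.64 = 0.750.

0.750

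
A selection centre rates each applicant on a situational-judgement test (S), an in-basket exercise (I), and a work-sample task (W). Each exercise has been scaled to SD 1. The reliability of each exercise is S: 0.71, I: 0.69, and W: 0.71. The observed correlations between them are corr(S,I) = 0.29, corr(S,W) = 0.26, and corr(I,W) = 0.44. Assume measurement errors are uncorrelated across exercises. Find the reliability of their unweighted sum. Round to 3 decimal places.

Var(S+I+W) = 3 + 2·[0.29 + 0.26 + 0.44] = 3 + 1.98 = 4.98.
With uncorrelated errors the cross-covariances are all true-score covariance, so they carry over unchanged; only the diagonal terms shrink to ρᵢσᵢ².
True-score variance = [0.71 + 0.69 + 0.71] + 1.98 = 2.11 + 1.98 = 4.09.
Reliability = 4.09 / 4.98 = 0.821.

0.821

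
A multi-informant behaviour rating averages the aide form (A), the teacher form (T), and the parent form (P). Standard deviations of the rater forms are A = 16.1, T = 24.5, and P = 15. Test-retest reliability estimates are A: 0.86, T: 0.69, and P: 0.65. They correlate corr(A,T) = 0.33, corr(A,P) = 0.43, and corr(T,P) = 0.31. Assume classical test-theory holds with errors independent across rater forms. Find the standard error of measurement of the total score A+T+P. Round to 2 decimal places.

17.35

Var(total) = 1084.46 + 695.877 = 1780.34.
True-score variance = 783.343 + 695.877 = 1479.22, so reliability = 0.8309.
Error variance = 1780.34 − 1479.22 = 301.117; SEM = √301.117 = 17.35.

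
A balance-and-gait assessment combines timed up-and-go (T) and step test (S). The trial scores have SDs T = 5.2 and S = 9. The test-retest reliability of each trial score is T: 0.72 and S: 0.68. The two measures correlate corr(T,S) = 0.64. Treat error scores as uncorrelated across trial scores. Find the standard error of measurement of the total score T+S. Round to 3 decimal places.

Var(total) = 108.04 + 59.904 = 167.944.
True-score variance = 74.5488 + 59.904 = 134.453, so reliability = 0.8006.
Error variance = 167.944 − 134.453 = 33.4912; SEM = √33.4912 = 5.787.

5.787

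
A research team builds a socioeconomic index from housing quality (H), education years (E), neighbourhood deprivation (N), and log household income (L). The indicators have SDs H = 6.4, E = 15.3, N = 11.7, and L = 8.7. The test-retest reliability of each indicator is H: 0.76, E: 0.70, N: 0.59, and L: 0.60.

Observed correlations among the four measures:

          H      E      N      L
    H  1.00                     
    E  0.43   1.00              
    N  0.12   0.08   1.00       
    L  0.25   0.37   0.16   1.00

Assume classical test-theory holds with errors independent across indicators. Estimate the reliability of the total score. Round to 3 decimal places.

Var(H+E+N+L) = 6.4² + 15.3² + 11.7² + 8.7² + 2·[6.4·15.3·0.43 + 6.4·11.7·0.12 + 6.4·8.7·0.25 + 15.3·11.7·0.08 + 15.3·8.7·0.37 + 11.7·8.7·0.16] = 487.63 + 289.738 = 777.368.
Under uncorrelated errors the observed covariances equal the true-score covariances, so only the own-variance terms attenuate.
True-score variance = [6.4²·0.76 + 15.3²·0.70 + 11.7²·0.59 + 8.7²·0.60] + 289.738 = 321.172 + 289.738 = 610.91.
Reliability = 610.91 / 777.368 = 0.786.

0.786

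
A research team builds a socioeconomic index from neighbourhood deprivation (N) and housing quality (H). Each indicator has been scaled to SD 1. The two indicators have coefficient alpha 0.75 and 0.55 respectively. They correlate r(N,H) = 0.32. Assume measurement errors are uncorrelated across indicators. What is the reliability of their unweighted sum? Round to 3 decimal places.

Var(N+H) = 2 + 2·[0.32] = 2 + 0.64 = 2.64.
With uncorrelated errors the cross-covariances are all true-score covariance, so they carry over unchanged; only the diagonal terms shrink to ρᵢσᵢ².
True-score variance = [0.75 + 0.55] + 0.64 = 1.3 + 0.64 = 1.94.
Reliability = 1.94 / 2.64 = 0.735.

0.735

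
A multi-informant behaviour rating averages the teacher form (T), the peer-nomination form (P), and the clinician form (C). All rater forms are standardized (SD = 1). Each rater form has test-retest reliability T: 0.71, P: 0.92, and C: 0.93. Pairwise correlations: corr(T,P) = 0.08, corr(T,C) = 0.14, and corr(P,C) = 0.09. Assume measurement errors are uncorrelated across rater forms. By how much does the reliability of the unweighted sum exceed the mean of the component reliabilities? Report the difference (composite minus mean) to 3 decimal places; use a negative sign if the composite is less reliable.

0.025

Var(sum) = 3 + 0.62 = 3.62; true-score variance = 2.56 + 0.62 = 3.18; composite reliability = 0.8785.
Mean component reliability = 0.8533.
Difference = 0.8785 − 0.8533 = 0.025.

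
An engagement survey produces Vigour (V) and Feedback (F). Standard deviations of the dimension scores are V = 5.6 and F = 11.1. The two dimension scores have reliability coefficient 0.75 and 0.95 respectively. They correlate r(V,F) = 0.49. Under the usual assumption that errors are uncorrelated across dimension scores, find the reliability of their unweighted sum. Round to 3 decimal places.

Var(V+F) = 5.6² + 11.1² + 2·[5.6·11.1·0.49] = 154.57 + 60.9168 = 215.487.
Under uncorrelated errors the observed covariances equal the true-score covariances, so only the own-variance terms attenuate.
True-score variance = [5.6²·0.75 + 11.1²·0.95] + 60.9168 = 140.57 + 60.9168 = 201.486.
Reliability = 201.486 / 215.487 = 0.935.

0.935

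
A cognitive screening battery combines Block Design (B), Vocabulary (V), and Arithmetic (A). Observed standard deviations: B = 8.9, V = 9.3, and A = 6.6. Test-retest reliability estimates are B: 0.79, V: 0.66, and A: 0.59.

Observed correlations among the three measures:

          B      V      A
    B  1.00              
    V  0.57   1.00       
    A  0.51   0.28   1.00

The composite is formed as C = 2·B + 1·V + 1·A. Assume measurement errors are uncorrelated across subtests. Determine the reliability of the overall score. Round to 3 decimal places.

0.856

Var(C) = 2²·8.9² + 9.3² + 6.6² + 2·[2·8.9·9.3·0.57 + 2·8.9·6.6·0.51 + 9.3·6.6·0.28] = 446.89 + 342.918 = 789.808.
Because errors are independent across components, Cov(Tᵢ,Tⱼ) = Cov(Xᵢ,Xⱼ); the off-diagonal part of the true-score variance is the same as above.
True-score variance = [2²·8.9²·0.79 + 9.3²·0.66 + 6.6²·0.59] + 342.918 = 333.087 + 342.918 = 676.005.
Reliability = 676.005 / 789.808 = 0.856.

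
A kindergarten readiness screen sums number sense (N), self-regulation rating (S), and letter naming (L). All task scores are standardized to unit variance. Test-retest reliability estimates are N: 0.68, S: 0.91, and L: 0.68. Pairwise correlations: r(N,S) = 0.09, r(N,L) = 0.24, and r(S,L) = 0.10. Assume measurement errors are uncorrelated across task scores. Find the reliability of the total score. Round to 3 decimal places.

Var(N+S+L) = 3 + 2·[0.09 + 0.24 + 0.10] = 3 + 0.86 = 3.86.
With uncorrelated errors the cross-covariances are all true-score covariance, so they carry over unchanged; only the diagonal terms shrink to ρᵢσᵢ².
True-score variance = [0.68 + 0.91 + 0.68] + 0.86 = 2.27 + 0.86 = 3.13.
Reliability = 3.13 / 3.86 = 0.811.

0.811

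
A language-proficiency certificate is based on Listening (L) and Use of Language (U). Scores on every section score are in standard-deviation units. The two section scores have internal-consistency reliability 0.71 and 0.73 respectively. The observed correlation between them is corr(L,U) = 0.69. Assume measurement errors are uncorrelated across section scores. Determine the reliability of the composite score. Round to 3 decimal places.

0.834

Var(L+U) = 2 + 2·[0.69] = 2 + 1.38 = 3.38.
Because errors are independent across components, Cov(Tᵢ,Tⱼ) = Cov(Xᵢ,Xⱼ); the off-diagonal part of the true-score variance is the same as above.
True-score variance = [0.71 + 0.73] + 1.38 = 1.44 + 1.38 = 2.82.
Reliability = 2.82 / 3.38 = 0.834.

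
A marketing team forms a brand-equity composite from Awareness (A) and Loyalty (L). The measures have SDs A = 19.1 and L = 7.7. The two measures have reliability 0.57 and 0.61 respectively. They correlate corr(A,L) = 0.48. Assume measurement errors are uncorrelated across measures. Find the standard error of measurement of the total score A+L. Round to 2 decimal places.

13.42

Var(total) = 424.1 + 141.187 = 565.287.
True-score variance = 244.109 + 141.187 = 385.296, so reliability = 0.6816.
Error variance = 565.287 − 385.296 = 179.991; SEM = √179.991 = 13.42.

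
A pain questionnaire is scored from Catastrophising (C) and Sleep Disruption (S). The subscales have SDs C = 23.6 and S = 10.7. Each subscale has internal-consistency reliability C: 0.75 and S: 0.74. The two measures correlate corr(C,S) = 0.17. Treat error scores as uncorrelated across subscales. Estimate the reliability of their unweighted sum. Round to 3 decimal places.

Var(C+S) = 23.6² + 10.7² + 2·[23.6·10.7·0.17] = 671.45 + 85.8568 = 757.307.
Under uncorrelated errors the observed covariances equal the true-score covariances, so only the own-variance terms attenuate.
True-score variance = [23.6²·0.75 + 10.7²·0.74] + 85.8568 = 502.443 + 85.8568 = 588.299.
Reliability = 588.299 / 757.307 = 0.777.

0.777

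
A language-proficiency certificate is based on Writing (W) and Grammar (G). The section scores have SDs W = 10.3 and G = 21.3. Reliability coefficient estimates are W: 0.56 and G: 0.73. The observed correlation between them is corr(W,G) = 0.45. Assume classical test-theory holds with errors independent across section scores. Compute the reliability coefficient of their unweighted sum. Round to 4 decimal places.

0.7766

Var(W+G) = 10.3² + 21.3² + 2·[10.3·21.3·0.45] = 559.78 + 197.451 = 757.231.
Under uncorrelated errors the observed covariances equal the true-score covariances, so only the own-variance terms attenuate.
True-score variance = [10.3²·0.56 + 21.3²·0.73] + 197.451 = 390.604 + 197.451 = 588.055.
Reliability = 588.055 / 757.231 = 0.7766.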